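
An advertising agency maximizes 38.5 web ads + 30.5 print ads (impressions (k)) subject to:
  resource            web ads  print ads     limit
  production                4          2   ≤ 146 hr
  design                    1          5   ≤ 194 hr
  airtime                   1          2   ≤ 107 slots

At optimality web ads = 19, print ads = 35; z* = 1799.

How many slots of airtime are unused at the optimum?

airtime used = 1·19 + 2·35 = 89; slack = 107 − 89 = 18.

18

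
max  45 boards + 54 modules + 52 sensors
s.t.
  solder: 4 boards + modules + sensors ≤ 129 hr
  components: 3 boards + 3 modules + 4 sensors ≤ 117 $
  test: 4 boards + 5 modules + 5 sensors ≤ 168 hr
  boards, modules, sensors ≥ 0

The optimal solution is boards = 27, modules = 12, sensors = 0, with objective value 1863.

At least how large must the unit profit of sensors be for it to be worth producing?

57

At the optimum: solder uses 120 of 129 (slack = 9); components uses 117 of 117 (binding); test uses 168 of 168 (binding).
Slack constraints have shadow price 0 (complementary slackness).
Dual feasibility on the basic columns requires 3·y_components + 4·y_test = 45, 3·y_components + 5·y_test = 54.
Solving: y_components = 3, y_test = 9.
sensors enters the basis when its profit ≥ yᵀa₃ = 3·4 + 9·5 = 57.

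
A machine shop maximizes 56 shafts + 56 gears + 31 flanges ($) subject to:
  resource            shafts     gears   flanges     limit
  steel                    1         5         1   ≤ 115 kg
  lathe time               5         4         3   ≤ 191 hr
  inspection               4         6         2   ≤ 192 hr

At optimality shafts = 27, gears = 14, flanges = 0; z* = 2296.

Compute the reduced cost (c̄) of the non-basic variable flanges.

Check each constraint at x*: steel 97/115 (slack 18); lathe time 191/191 (tight); inspection 192/192 (tight).
Slack constraints have shadow price 0 (complementary slackness).
Dual feasibility on the basic columns requires 5·y_lathe time + 4·y_inspection = 56, 4·y_lathe time + 6·y_inspection = 56.
This yields shadow prices y_lathe time = 8, y_inspection = 4.
Reduced cost of flanges: c₃ − yᵀa₃ = 31 − (8·3 + 4·2) = 31 − 32 = -1.

-1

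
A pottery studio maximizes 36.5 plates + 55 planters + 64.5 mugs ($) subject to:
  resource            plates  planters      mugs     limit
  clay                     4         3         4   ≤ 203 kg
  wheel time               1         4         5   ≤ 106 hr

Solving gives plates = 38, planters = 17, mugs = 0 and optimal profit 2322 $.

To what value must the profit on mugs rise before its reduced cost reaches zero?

70.5

Check each constraint at x*: clay 203/203 (tight); wheel time 106/106 (tight).
The binding rows give the dual system: 4·y_clay + 1·y_wheel time = 36.5 and 3·y_clay + 4·y_wheel time = 55.
→ y_clay = 7 and y_wheel time = 8.5.
mugs enters the basis when its profit ≥ yᵀa₃ = 7·4 + 8.5·5 = 70.5.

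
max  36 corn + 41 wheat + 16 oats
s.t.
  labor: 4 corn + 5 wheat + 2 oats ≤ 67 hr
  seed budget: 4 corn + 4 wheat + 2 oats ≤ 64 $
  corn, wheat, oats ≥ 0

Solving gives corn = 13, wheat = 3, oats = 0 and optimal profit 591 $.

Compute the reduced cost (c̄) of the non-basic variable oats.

Check each constraint at x*: labor 67/67 (tight); seed budget 64/64 (tight).
From A_Bᵀ y = c: 4·y_labor + 4·y_seed budget = 36; 5·y_labor + 4·y_seed budget = 41.
→ y_labor = 5 and y_seed budget = 4.
Reduced cost of oats: c₃ − yᵀa₃ = 16 − (5·2 + 4·2) = 16 − 18 = -2.

-2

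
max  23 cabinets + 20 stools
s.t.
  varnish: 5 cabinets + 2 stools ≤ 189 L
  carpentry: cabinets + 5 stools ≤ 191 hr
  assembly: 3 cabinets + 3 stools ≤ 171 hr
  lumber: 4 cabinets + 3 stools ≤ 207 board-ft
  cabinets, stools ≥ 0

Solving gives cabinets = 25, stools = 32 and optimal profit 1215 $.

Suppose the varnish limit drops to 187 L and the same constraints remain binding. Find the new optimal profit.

Binding: varnish and assembly. Non-binding: carpentry (6 unused), lumber (11 unused).
By complementary slackness, y = 0 for the non-binding constraints.
From A_Bᵀ y = c: 5·y_varnish + 3·y_assembly = 23; 2·y_varnish + 3·y_assembly = 20.
Solving: y_varnish = 1, y_assembly = 6.
Δz = y_varnish·Δb = 1 × (-2) = -2, so new z* = 1215 − 2 = 1213.

1213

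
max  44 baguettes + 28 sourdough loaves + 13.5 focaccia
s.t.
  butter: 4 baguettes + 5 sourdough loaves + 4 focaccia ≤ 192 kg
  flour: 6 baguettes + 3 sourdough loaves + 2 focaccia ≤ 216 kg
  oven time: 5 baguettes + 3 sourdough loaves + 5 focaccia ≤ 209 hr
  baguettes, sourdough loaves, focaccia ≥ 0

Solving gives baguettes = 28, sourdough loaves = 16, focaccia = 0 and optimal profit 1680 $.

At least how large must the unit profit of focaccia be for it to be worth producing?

Check each constraint at x*: butter 192/192 (tight); flour 216/216 (tight); oven time 188/209 (slack 21).
By complementary slackness, y = 0 for the non-binding constraint.
Dual feasibility on the basic columns requires 4·y_butter + 6·y_flour = 44, 5·y_butter + 3·y_flour = 28.
This yields shadow prices y_butter = 2, y_flour = 6.
focaccia enters the basis when its profit ≥ yᵀa₃ = 2·4 + 6·2 = 20.

20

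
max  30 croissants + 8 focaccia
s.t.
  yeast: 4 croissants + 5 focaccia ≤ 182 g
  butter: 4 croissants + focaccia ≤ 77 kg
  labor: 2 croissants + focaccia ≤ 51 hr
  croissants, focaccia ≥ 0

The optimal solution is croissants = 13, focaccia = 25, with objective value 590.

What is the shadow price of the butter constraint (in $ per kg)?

7

At the optimum: yeast uses 177 of 182 (slack = 5); butter uses 77 of 77 (binding); labor uses 51 of 51 (binding).
Slack constraints have shadow price 0 (complementary slackness).
The binding rows give the dual system: 4·y_butter + 2·y_labor = 30 and 1·y_butter + 1·y_labor = 8.
Solving: y_butter = 7, y_labor = 1.
Shadow price of butter = 7.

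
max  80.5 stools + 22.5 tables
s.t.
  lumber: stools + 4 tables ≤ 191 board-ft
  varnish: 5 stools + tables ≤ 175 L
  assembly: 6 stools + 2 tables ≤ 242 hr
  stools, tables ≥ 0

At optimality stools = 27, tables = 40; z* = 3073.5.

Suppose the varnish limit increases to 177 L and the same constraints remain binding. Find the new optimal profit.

3086.5

Binding: varnish and assembly. Non-binding: lumber (4 unused).
Slack constraints have shadow price 0 (complementary slackness).
From A_Bᵀ y = c: 5·y_varnish + 6·y_assembly = 80.5; 1·y_varnish + 2·y_assembly = 22.5.
This yields shadow prices y_varnish = 6.5, y_assembly = 8.
Δz = y_varnish·Δb = 6.5 × (2) = 13, so new z* = 3073.5 + 13 = 3086.5.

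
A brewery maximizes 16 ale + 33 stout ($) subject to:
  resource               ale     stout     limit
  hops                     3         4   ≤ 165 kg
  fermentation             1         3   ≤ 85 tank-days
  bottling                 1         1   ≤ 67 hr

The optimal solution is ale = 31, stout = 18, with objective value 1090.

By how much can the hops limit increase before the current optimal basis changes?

45

Binding constraints: hops, fermentation. The basis is B = [[3,4],[1,3]] with det 5.
Per unit increase in hops, x* moves by d = (0.6, -0.2).
The basis stays optimal until bottling becomes binding; allowable increase = 45 kg.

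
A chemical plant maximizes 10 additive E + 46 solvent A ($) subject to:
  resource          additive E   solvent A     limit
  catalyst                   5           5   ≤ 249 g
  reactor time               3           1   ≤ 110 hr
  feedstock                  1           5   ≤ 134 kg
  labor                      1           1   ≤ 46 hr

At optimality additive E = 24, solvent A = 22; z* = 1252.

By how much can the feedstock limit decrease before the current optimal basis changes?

32

Binding constraints: feedstock, labor. The basis is B = [[1,5],[1,1]] with det -4.
Per unit decrease in feedstock, x* moves by d = (0.25, -0.25).
The basis stays optimal until reactor time becomes binding; allowable decrease = 32 kg.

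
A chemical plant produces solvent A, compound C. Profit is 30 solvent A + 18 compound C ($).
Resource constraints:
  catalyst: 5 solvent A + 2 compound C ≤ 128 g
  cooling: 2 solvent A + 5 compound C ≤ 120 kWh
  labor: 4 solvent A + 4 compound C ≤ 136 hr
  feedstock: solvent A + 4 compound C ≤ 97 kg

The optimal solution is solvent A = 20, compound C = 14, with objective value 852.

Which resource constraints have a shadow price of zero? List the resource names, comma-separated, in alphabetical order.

cooling, feedstock

catalyst: 128/128 (binding)
cooling: 110/120 (slack 10)
labor: 136/136 (binding)
feedstock: 76/97 (slack 21)
By complementary slackness, a constraint with positive slack has shadow price 0 → cooling, feedstock.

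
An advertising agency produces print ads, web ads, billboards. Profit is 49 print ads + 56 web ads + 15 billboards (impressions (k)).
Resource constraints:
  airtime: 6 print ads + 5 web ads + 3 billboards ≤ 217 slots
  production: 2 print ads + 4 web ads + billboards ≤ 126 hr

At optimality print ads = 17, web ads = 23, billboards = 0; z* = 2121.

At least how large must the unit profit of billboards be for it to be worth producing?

24.5

At the optimum: airtime uses 217 of 217 (binding); production uses 126 of 126 (binding).
Dual feasibility on the basic columns requires 6·y_airtime + 2·y_production = 49, 5·y_airtime + 4·y_production = 56.
Solving: y_airtime = 6, y_production = 6.5.
billboards enters the basis when its profit ≥ yᵀa₃ = 6·3 + 6.5·1 = 24.5.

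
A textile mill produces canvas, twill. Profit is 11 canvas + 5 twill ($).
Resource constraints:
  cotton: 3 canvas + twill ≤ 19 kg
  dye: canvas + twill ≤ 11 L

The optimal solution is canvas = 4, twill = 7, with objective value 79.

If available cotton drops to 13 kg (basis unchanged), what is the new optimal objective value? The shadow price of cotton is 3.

61

Δb = -6, so new z* = 79 + (3)·(-6) = 79 − 18 = 61.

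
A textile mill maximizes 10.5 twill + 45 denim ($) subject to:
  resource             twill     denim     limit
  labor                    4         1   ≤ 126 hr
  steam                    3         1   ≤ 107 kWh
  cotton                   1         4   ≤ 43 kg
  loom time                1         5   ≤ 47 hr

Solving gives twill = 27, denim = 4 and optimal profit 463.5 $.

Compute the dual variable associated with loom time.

Check each constraint at x*: labor 112/126 (slack 14); steam 85/107 (slack 22); cotton 43/43 (tight); loom time 47/47 (tight).
Slack constraints have shadow price 0 (complementary slackness).
Dual feasibility on the basic columns requires 1·y_cotton + 1·y_loom time = 10.5, 4·y_cotton + 5·y_loom time = 45.
Solving: y_cotton = 7.5, y_loom time = 3.
Shadow price of loom time = 3.

3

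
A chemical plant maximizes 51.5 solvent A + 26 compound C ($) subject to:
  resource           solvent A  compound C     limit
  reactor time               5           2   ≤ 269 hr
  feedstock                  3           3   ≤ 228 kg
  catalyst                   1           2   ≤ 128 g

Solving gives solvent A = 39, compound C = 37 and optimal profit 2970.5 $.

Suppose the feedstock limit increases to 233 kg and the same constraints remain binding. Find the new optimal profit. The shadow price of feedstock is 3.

2985.5

Δb = 5, so new z* = 2970.5 + (3)·(5) = 2970.5 + 15 = 2985.5.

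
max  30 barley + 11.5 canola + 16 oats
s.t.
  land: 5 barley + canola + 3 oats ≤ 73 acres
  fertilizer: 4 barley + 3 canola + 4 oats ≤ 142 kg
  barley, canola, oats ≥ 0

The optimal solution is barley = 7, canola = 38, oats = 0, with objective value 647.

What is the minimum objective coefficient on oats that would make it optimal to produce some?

22

At the optimum: land uses 73 of 73 (binding); fertilizer uses 142 of 142 (binding).
Dual feasibility on the basic columns requires 5·y_land + 4·y_fertilizer = 30, 1·y_land + 3·y_fertilizer = 11.5.
→ y_land = 4 and y_fertilizer = 2.5.
oats enters the basis when its profit ≥ yᵀa₃ = 4·3 + 2.5·4 = 22.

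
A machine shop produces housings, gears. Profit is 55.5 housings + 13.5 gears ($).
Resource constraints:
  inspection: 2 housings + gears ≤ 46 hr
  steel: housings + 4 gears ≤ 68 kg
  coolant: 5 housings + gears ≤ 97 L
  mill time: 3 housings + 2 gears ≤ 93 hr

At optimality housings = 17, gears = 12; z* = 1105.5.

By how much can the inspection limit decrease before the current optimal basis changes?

Binding constraints: inspection, coolant. The basis is B = [[2,1],[5,1]] with det -3.
Per unit decrease in inspection, x* moves by d = (0.3333, -1.6667).
The basis stays optimal until gears reaches 0; allowable decrease = 7.2 hr.

7.2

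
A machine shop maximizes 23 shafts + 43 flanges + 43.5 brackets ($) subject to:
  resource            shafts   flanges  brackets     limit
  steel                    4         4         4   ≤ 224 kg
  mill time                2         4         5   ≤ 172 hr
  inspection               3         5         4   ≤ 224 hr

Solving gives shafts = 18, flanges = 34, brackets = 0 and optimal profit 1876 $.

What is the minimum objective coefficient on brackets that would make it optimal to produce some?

47

Check each constraint at x*: steel 208/224 (slack 16); mill time 172/172 (tight); inspection 224/224 (tight).
Since steel is not tight, its dual is 0.
Dual feasibility on the basic columns requires 2·y_mill time + 3·y_inspection = 23, 4·y_mill time + 5·y_inspection = 43.
This yields shadow prices y_mill time = 7, y_inspection = 3.
brackets enters the basis when its profit ≥ yᵀa₃ = 7·5 + 3·4 = 47.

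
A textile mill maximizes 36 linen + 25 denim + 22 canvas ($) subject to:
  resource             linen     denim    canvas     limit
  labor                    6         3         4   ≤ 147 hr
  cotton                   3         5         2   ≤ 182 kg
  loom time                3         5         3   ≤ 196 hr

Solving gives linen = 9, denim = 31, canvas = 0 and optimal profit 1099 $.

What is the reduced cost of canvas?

-2

At the optimum: labor uses 147 of 147 (binding); cotton uses 182 of 182 (binding); loom time uses 182 of 196 (slack = 14).
Slack constraints have shadow price 0 (complementary slackness).
From A_Bᵀ y = c: 6·y_labor + 3·y_cotton = 36; 3·y_labor + 5·y_cotton = 25.
→ y_labor = 5 and y_cotton = 2.
Reduced cost of canvas: c₃ − yᵀa₃ = 22 − (5·4 + 2·2) = 22 − 24 = -2.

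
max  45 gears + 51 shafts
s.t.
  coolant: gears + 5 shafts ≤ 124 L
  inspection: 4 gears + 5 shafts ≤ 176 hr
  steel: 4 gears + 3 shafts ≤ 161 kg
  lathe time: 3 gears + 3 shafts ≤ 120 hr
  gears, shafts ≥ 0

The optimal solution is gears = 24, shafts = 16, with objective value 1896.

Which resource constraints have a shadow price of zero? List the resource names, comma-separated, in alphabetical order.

coolant: 104/124 (slack 20)
inspection: 176/176 (binding)
steel: 144/161 (slack 17)
lathe time: 120/120 (binding)
By complementary slackness, a constraint with positive slack has shadow price 0 → coolant, steel.

coolant, steel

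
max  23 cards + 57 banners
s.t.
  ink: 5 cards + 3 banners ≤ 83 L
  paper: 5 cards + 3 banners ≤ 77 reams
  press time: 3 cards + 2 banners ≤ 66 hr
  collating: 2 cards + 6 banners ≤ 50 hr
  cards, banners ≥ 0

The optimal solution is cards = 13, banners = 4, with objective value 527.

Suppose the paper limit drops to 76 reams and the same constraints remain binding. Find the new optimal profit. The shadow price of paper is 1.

Δb = -1, so new z* = 527 + (1)·(-1) = 527 − 1 = 526.

526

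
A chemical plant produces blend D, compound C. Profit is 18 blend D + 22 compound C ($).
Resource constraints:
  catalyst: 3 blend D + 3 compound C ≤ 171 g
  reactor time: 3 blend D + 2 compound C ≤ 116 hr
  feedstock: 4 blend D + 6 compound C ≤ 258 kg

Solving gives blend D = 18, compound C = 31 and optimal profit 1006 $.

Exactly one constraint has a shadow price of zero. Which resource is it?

catalyst

catalyst: 147/171 (slack 24)
reactor time: 116/116 (binding)
feedstock: 258/258 (binding)
By complementary slackness, a constraint with positive slack has shadow price 0 → catalyst.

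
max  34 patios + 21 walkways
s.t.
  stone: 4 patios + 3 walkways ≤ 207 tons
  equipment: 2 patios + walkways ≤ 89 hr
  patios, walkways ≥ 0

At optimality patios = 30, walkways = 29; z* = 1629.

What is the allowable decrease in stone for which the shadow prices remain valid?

Binding constraints: stone, equipment. The basis is B = [[4,3],[2,1]] with det -2.
Per unit decrease in stone, x* moves by d = (0.5, -1).
The basis stays optimal until walkways reaches 0; allowable decrease = 29 tons.

29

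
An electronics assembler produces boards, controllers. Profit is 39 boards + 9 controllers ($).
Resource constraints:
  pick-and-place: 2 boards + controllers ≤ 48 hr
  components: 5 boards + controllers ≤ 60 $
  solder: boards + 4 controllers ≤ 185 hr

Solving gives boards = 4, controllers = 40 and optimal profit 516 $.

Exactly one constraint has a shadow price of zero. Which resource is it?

solder

pick-and-place: 48/48 (binding)
components: 60/60 (binding)
solder: 164/185 (slack 21)
By complementary slackness, a constraint with positive slack has shadow price 0 → solder.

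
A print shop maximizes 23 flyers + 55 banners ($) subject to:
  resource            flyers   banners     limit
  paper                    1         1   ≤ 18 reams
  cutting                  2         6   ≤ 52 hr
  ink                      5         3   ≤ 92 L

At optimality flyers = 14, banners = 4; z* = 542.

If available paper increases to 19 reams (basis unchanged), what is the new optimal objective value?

549

Check each constraint at x*: paper 18/18 (tight); cutting 52/52 (tight); ink 82/92 (slack 10).
Since ink is not tight, its dual is 0.
The binding rows give the dual system: 1·y_paper + 2·y_cutting = 23 and 1·y_paper + 6·y_cutting = 55.
→ y_paper = 7 and y_cutting = 8.
Δz = y_paper·Δb = 7 × (1) = 7, so new z* = 542 + 7 = 549.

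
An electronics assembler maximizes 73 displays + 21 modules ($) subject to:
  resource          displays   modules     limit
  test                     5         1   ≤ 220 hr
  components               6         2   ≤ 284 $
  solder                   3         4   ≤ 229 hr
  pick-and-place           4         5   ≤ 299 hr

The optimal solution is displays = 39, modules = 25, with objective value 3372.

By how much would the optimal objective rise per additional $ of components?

8

Binding: test and components. Non-binding: solder (12 unused), pick-and-place (18 unused).
Since solder, pick-and-place are not tight, their duals are 0.
From A_Bᵀ y = c: 5·y_test + 6·y_components = 73; 1·y_test + 2·y_components = 21.
Solving: y_test = 5, y_components = 8.
Shadow price of components = 8.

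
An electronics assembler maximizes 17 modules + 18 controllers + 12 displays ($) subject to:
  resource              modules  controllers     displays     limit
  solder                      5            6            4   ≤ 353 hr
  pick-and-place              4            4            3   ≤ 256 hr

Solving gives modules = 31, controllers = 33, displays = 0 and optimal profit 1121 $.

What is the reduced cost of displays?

At the optimum: solder uses 353 of 353 (binding); pick-and-place uses 256 of 256 (binding).
From A_Bᵀ y = c: 5·y_solder + 4·y_pick-and-place = 17; 6·y_solder + 4·y_pick-and-place = 18.
→ y_solder = 1 and y_pick-and-place = 3.
Reduced cost of displays: c₃ − yᵀa₃ = 12 − (1·4 + 3·3) = 12 − 13 = -1.

-1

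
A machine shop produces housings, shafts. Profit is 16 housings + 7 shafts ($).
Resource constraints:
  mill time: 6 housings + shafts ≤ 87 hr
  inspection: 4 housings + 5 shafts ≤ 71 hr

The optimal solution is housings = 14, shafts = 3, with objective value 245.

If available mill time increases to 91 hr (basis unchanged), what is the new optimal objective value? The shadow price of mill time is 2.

253

Δb = 4, so new z* = 245 + (2)·(4) = 245 + 8 = 253.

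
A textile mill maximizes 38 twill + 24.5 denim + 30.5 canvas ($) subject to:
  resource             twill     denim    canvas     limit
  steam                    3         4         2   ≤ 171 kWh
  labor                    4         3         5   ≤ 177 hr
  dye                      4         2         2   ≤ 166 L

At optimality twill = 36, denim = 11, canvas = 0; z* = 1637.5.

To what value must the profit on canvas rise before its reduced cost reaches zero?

Check each constraint at x*: steam 152/171 (slack 19); labor 177/177 (tight); dye 166/166 (tight).
Since steam is not tight, its dual is 0.
The binding rows give the dual system: 4·y_labor + 4·y_dye = 38 and 3·y_labor + 2·y_dye = 24.5.
Solving: y_labor = 5.5, y_dye = 4.
canvas enters the basis when its profit ≥ yᵀa₃ = 5.5·5 + 4·2 = 35.5.

35.5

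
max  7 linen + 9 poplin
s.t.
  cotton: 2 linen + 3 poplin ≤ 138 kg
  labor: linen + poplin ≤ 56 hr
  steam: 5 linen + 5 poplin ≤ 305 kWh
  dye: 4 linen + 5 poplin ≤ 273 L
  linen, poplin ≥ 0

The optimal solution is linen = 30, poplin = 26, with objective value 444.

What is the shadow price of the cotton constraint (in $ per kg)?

2

Check each constraint at x*: cotton 138/138 (tight); labor 56/56 (tight); steam 280/305 (slack 25); dye 250/273 (slack 23).
By complementary slackness, y = 0 for the non-binding constraints.
From A_Bᵀ y = c: 2·y_cotton + 1·y_labor = 7; 3·y_cotton + 1·y_labor = 9.
Solving: y_cotton = 2, y_labor = 3.
Shadow price of cotton = 2.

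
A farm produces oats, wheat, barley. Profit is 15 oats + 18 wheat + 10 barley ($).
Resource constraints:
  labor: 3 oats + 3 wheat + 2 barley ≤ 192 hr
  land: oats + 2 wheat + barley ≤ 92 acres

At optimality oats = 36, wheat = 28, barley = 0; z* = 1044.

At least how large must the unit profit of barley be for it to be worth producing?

Both labor and land are binding at x*.
The binding rows give the dual system: 3·y_labor + 1·y_land = 15 and 3·y_labor + 2·y_land = 18.
Solving: y_labor = 4, y_land = 3.
barley enters the basis when its profit ≥ yᵀa₃ = 4·2 + 3·1 = 11.

11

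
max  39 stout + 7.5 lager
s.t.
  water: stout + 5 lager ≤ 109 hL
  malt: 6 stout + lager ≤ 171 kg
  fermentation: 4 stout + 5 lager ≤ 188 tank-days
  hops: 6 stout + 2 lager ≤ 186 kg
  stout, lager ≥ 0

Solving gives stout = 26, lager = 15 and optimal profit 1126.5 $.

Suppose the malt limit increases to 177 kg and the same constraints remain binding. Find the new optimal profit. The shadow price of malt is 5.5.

1159.5

Δb = 6, so new z* = 1126.5 + (5.5)·(6) = 1126.5 + 33 = 1159.5.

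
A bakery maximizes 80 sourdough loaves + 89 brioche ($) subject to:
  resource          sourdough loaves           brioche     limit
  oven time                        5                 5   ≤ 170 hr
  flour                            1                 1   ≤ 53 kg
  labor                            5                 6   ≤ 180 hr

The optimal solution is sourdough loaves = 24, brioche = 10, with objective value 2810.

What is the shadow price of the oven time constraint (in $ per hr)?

7

Binding: oven time and labor. Non-binding: flour (19 unused).
Slack constraints have shadow price 0 (complementary slackness).
The binding rows give the dual system: 5·y_oven time + 5·y_labor = 80 and 5·y_oven time + 6·y_labor = 89.
Solving: y_oven time = 7, y_labor = 9.
Shadow price of oven time = 7.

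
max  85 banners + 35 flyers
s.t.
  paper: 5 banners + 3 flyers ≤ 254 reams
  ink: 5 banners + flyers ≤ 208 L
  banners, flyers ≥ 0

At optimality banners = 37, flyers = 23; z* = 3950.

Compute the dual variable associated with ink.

Both paper and ink are binding at x*.
From A_Bᵀ y = c: 5·y_paper + 5·y_ink = 85; 3·y_paper + 1·y_ink = 35.
This yields shadow prices y_paper = 9, y_ink = 8.
Shadow price of ink = 8.

8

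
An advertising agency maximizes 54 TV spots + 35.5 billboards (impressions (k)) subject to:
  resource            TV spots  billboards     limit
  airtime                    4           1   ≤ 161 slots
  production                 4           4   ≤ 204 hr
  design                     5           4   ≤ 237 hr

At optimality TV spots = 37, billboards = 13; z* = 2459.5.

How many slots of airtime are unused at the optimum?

airtime used = 4·37 + 1·13 = 161; slack = 161 − 161 = 0.

0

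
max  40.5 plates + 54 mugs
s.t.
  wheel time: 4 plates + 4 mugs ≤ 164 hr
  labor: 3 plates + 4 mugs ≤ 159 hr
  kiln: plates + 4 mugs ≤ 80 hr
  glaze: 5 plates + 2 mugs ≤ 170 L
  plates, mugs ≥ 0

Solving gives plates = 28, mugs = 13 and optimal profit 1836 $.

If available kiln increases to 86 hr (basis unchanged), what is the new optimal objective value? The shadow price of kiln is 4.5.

Δb = 6, so new z* = 1836 + (4.5)·(6) = 1836 + 27 = 1863.

1863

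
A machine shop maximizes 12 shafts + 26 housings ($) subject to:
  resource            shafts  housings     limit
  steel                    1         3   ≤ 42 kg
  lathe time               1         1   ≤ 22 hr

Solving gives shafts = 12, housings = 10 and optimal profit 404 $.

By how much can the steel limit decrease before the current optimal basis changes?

20

Binding constraints: steel, lathe time. The basis is B = [[1,3],[1,1]] with det -2.
Per unit decrease in steel, x* moves by d = (0.5, -0.5).
The basis stays optimal until housings reaches 0; allowable decrease = 20 kg.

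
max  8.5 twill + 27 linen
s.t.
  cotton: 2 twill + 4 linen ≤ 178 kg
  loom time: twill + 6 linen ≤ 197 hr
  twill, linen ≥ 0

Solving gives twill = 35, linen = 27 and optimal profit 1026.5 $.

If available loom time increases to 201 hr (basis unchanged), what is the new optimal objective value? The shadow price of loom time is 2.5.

1036.5

Δb = 4, so new z* = 1026.5 + (2.5)·(4) = 1026.5 + 10 = 1036.5.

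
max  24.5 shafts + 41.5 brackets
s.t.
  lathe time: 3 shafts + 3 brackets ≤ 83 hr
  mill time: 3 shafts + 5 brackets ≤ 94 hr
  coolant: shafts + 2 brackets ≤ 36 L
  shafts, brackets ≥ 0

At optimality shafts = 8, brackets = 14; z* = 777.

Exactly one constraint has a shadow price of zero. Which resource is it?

lathe time: 66/83 (slack 17)
mill time: 94/94 (binding)
coolant: 36/36 (binding)
By complementary slackness, a constraint with positive slack has shadow price 0 → lathe time.

lathe time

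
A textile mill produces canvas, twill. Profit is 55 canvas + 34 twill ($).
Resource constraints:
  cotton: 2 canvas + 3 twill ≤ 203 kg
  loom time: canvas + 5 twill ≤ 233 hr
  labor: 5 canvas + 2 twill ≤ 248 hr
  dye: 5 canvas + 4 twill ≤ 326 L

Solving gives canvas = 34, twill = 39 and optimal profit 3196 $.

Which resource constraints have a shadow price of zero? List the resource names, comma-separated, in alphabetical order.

cotton: 185/203 (slack 18)
loom time: 229/233 (slack 4)
labor: 248/248 (binding)
dye: 326/326 (binding)
By complementary slackness, a constraint with positive slack has shadow price 0 → cotton, loom time.

cotton, loom time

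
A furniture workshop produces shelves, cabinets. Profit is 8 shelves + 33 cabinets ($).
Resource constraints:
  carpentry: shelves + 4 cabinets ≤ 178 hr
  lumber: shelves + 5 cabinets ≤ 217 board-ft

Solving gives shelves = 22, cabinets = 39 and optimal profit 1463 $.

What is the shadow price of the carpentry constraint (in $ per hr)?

Both carpentry and lumber are binding at x*.
The binding rows give the dual system: 1·y_carpentry + 1·y_lumber = 8 and 4·y_carpentry + 5·y_lumber = 33.
→ y_carpentry = 7 and y_lumber = 1.
Shadow price of carpentry = 7.

7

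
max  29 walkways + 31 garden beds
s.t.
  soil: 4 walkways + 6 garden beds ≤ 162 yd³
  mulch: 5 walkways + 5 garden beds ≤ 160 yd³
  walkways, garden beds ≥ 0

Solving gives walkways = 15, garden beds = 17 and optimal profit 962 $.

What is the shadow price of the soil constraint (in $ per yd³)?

1

At the optimum: soil uses 162 of 162 (binding); mulch uses 160 of 160 (binding).
Dual feasibility on the basic columns requires 4·y_soil + 5·y_mulch = 29, 6·y_soil + 5·y_mulch = 31.
This yields shadow prices y_soil = 1, y_mulch = 5.
Shadow price of soil = 1.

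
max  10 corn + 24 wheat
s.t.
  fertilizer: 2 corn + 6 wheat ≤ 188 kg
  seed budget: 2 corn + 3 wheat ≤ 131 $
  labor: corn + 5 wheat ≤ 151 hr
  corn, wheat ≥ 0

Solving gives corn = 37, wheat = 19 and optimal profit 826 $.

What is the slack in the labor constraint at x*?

19

labor used = 1·37 + 5·19 = 132; slack = 151 − 132 = 19.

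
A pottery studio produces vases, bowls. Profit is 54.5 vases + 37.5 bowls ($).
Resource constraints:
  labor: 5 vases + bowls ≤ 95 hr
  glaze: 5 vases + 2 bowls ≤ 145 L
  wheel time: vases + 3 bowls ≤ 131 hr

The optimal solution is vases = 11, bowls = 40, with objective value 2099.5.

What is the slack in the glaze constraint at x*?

glaze used = 5·11 + 2·40 = 135; slack = 145 − 135 = 10.

10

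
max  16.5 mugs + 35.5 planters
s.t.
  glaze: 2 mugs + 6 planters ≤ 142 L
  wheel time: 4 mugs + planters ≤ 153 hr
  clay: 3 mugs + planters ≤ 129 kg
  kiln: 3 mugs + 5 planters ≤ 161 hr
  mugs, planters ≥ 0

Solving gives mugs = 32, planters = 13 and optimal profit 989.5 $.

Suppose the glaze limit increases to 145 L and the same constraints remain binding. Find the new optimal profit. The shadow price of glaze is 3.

Δb = 3, so new z* = 989.5 + (3)·(3) = 989.5 + 9 = 998.5.

998.5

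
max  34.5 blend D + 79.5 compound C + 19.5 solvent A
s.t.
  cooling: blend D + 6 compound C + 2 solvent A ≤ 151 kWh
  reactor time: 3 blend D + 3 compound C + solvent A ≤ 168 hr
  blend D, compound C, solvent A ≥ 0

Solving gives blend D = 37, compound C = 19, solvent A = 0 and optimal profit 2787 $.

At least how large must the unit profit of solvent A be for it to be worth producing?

At the optimum: cooling uses 151 of 151 (binding); reactor time uses 168 of 168 (binding).
Dual feasibility on the basic columns requires 1·y_cooling + 3·y_reactor time = 34.5, 6·y_cooling + 3·y_reactor time = 79.5.
Solving: y_cooling = 9, y_reactor time = 8.5.
solvent A enters the basis when its profit ≥ yᵀa₃ = 9·2 + 8.5·1 = 26.5.

26.5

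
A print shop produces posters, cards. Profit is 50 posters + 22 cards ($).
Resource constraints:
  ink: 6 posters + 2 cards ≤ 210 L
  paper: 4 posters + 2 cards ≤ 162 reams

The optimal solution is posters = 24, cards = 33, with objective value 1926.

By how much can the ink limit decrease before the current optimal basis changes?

48

Binding constraints: ink, paper. The basis is B = [[6,2],[4,2]] with det 4.
Per unit decrease in ink, x* moves by d = (-0.5, 1).
The basis stays optimal until posters reaches 0; allowable decrease = 48 L.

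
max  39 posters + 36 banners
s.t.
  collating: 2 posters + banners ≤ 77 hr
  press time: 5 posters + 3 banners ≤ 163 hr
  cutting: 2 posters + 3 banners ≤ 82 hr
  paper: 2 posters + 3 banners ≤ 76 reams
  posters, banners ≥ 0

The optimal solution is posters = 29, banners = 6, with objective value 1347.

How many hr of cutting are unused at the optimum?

cutting used = 2·29 + 3·6 = 76; slack = 82 − 76 = 6.

6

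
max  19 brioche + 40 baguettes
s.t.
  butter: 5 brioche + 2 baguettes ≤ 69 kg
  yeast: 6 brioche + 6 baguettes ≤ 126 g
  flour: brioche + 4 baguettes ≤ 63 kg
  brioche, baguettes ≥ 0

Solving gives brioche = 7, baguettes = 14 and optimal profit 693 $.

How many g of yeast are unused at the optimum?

0

yeast used = 6·7 + 6·14 = 126; slack = 126 − 126 = 0.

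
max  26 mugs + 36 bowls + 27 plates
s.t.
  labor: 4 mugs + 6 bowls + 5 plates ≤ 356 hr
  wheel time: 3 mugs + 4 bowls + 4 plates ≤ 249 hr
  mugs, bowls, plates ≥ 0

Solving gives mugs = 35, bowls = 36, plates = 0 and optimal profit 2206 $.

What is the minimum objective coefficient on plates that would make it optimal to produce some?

At the optimum: labor uses 356 of 356 (binding); wheel time uses 249 of 249 (binding).
The binding rows give the dual system: 4·y_labor + 3·y_wheel time = 26 and 6·y_labor + 4·y_wheel time = 36.
→ y_labor = 2 and y_wheel time = 6.
plates enters the basis when its profit ≥ yᵀa₃ = 2·5 + 6·4 = 34.

34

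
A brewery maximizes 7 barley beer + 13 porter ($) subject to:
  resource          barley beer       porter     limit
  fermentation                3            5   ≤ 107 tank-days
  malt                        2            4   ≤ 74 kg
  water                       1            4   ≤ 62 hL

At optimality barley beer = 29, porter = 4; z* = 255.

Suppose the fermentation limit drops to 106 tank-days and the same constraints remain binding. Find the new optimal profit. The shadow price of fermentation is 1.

254

Δb = -1, so new z* = 255 + (1)·(-1) = 255 − 1 = 254.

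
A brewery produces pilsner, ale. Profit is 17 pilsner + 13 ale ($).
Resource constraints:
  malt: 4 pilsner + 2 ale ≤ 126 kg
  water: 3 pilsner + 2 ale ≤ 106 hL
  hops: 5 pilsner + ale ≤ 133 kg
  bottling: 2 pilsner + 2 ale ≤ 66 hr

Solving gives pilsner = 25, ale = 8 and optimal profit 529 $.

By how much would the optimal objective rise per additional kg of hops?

At the optimum: malt uses 116 of 126 (slack = 10); water uses 91 of 106 (slack = 15); hops uses 133 of 133 (binding); bottling uses 66 of 66 (binding).
Since malt, water are not tight, their duals are 0.
From A_Bᵀ y = c: 5·y_hops + 2·y_bottling = 17; 1·y_hops + 2·y_bottling = 13.
This yields shadow prices y_hops = 1, y_bottling = 6.
Shadow price of hops = 1.

1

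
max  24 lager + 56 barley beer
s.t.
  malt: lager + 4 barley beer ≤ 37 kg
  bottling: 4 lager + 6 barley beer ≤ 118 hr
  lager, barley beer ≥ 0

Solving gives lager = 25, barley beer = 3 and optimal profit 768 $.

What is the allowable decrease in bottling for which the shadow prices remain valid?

62.5

Binding constraints: malt, bottling. The basis is B = [[1,4],[4,6]] with det -10.
Per unit decrease in bottling, x* moves by d = (-0.4, 0.1).
The basis stays optimal until lager reaches 0; allowable decrease = 62.5 hr.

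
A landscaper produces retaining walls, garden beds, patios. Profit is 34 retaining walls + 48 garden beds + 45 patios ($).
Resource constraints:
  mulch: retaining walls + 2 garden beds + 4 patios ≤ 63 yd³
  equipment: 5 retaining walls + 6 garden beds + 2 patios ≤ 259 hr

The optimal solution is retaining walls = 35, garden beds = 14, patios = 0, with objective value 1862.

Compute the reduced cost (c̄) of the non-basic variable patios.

-1

Both mulch and equipment are binding at x*.
From A_Bᵀ y = c: 1·y_mulch + 5·y_equipment = 34; 2·y_mulch + 6·y_equipment = 48.
Solving: y_mulch = 9, y_equipment = 5.
Reduced cost of patios: c₃ − yᵀa₃ = 45 − (9·4 + 5·2) = 45 − 46 = -1.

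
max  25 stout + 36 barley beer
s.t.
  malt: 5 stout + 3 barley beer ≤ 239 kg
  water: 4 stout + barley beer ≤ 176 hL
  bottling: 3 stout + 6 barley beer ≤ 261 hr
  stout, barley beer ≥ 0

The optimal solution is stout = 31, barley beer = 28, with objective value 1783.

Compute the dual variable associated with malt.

Check each constraint at x*: malt 239/239 (tight); water 152/176 (slack 24); bottling 261/261 (tight).
Slack constraints have shadow price 0 (complementary slackness).
The binding rows give the dual system: 5·y_malt + 3·y_bottling = 25 and 3·y_malt + 6·y_bottling = 36.
This yields shadow prices y_malt = 2, y_bottling = 5.
Shadow price of malt = 2.

2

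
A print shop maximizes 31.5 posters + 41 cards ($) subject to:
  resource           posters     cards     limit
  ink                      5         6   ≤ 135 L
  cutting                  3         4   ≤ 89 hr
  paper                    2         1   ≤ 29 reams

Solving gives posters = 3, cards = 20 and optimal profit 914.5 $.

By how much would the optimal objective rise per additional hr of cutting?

Check each constraint at x*: ink 135/135 (tight); cutting 89/89 (tight); paper 26/29 (slack 3).
By complementary slackness, y = 0 for the non-binding constraint.
From A_Bᵀ y = c: 5·y_ink + 3·y_cutting = 31.5; 6·y_ink + 4·y_cutting = 41.
→ y_ink = 1.5 and y_cutting = 8.
Shadow price of cutting = 8.

8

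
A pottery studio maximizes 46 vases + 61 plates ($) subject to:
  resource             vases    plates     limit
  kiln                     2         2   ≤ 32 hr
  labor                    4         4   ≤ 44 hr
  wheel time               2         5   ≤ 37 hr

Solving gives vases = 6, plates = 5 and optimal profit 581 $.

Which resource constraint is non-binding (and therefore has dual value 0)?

kiln

kiln: 22/32 (slack 10)
labor: 44/44 (binding)
wheel time: 37/37 (binding)
By complementary slackness, a constraint with positive slack has shadow price 0 → kiln.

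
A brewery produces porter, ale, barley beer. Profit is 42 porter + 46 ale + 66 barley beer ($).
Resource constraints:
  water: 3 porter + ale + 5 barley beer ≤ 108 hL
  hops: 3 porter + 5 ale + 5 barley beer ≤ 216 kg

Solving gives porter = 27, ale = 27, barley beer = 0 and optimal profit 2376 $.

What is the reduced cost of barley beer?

-4

Both water and hops are binding at x*.
From A_Bᵀ y = c: 3·y_water + 3·y_hops = 42; 1·y_water + 5·y_hops = 46.
Solving: y_water = 6, y_hops = 8.
Reduced cost of barley beer: c₃ − yᵀa₃ = 66 − (6·5 + 8·5) = 66 − 70 = -4.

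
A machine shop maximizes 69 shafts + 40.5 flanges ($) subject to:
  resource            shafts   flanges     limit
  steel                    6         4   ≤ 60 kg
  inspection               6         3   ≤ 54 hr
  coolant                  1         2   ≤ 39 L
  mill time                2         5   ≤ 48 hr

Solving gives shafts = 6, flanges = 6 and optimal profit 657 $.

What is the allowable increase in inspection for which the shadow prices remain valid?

6

Binding constraints: steel, inspection. The basis is B = [[6,4],[6,3]] with det -6.
Per unit increase in inspection, x* moves by d = (0.6667, -1).
The basis stays optimal until flanges reaches 0; allowable increase = 6 hr.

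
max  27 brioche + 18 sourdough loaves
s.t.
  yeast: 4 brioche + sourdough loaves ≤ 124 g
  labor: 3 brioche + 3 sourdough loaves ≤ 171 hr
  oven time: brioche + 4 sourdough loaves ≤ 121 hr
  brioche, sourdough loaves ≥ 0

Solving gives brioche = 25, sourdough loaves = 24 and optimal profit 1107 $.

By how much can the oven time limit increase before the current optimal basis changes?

40

Binding constraints: yeast, oven time. The basis is B = [[4,1],[1,4]] with det 15.
Per unit increase in oven time, x* moves by d = (-0.0667, 0.2667).
The basis stays optimal until labor becomes binding; allowable increase = 40 hr.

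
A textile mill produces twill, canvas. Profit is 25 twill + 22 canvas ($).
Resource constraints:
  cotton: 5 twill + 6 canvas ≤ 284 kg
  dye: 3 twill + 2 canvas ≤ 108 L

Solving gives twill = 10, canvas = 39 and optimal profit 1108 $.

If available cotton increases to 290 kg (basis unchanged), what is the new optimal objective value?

Check each constraint at x*: cotton 284/284 (tight); dye 108/108 (tight).
From A_Bᵀ y = c: 5·y_cotton + 3·y_dye = 25; 6·y_cotton + 2·y_dye = 22.
→ y_cotton = 2 and y_dye = 5.
Δz = y_cotton·Δb = 2 × (6) = 12, so new z* = 1108 + 12 = 1120.

1120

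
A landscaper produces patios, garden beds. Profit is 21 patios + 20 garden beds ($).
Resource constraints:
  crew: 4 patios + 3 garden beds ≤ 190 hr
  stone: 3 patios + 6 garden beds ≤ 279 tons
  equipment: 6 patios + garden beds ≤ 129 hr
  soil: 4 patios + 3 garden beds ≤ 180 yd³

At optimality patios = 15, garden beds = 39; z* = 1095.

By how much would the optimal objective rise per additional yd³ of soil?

Binding: stone and equipment. Non-binding: crew (13 unused), soil (3 unused).
Slack constraints have shadow price 0 (complementary slackness).
Dual feasibility on the basic columns requires 3·y_stone + 6·y_equipment = 21, 6·y_stone + 1·y_equipment = 20.
This yields shadow prices y_stone = 3, y_equipment = 2.
Shadow price of soil = 0.

0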